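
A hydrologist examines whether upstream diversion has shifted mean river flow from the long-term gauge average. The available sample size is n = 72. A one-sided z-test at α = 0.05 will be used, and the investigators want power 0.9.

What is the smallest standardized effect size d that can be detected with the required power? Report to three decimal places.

Required noncentrality: δ = z_{0.05} + z_{0.10} = 1.645 + 1.282 = 2.926.
δ = d·√n ⇒ d = δ/√n = 2.926/√72 = 0.3449.

d ≈ 0.345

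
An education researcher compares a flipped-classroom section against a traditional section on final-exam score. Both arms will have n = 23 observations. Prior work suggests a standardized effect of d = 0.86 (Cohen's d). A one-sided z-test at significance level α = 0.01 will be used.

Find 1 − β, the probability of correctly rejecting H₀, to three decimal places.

Noncentrality parameter: δ = d·√(n/2) = 0.86 × √(23/2) = 2.9164
One-sided α = 0.01 → critical value z_{0.01} = 2.326.
Power = P(Z > 2.326 − δ) = Φ(0.590) = 0.7224.

Power ≈ 0.722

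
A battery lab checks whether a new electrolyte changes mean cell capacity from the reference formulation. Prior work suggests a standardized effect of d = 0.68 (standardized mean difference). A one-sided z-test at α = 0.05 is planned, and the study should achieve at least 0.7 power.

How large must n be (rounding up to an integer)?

n = 11

For power 0.7 need Φ(δ − z_{0.05}) = 0.7, so δ = z_{0.05} + z_{0.30} = 1.645 + 0.524 = 2.169.
δ = d·√n ⇒ n = (δ/d)² = (2.169 / 0.68)² = 10.18.
Round up to the next whole unit.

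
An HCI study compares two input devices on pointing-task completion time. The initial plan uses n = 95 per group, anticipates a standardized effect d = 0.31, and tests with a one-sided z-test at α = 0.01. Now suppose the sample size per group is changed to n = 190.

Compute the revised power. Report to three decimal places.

With n = 190 per group: δ = d·√(n/2) = 0.31 × √(190/2) = 3.0215. Critical value z_{0.01} = 2.326.
Revised power = Φ(δ − 2.326) = Φ(0.695) = 0.7565.

Power ≈ 0.757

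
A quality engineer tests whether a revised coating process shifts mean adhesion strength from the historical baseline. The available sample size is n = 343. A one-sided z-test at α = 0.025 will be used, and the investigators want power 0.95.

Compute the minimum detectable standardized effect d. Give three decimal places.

Required noncentrality: δ = z_{0.025} + z_{0.05} = 1.960 + 1.645 = 3.605.
δ = d·√n ⇒ d = δ/√n = 3.605/√343 = 0.1946.

d ≈ 0.195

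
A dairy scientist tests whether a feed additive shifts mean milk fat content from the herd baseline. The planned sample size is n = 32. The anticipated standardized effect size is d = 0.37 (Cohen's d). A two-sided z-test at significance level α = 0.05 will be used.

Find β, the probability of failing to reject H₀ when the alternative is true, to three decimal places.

Noncentrality parameter: δ = d·√n = 0.37 × √32 = 2.0930
Two-sided α = 0.05 → critical value z_{0.025} = 1.960.
Power = Φ(δ − 1.960) + Φ(−δ − 1.960) = Φ(0.133) + Φ(-4.053) = 0.5529 + 0.0000 = 0.5530.
Type II error: β = 1 − power = 1 − 0.5530 = 0.4470.

β ≈ 0.447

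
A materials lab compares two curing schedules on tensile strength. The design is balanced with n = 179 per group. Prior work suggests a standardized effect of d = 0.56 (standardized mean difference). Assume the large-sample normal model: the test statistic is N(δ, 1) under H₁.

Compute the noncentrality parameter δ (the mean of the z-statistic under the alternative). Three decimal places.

δ = d·√(n/2) = 0.56 × √(179/2) = 5.2978

δ ≈ 5.298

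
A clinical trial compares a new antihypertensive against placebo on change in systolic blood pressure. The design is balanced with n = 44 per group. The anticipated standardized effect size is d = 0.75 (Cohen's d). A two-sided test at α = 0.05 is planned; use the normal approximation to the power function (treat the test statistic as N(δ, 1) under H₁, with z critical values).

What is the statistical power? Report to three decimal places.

Power ≈ 0.940

Noncentrality parameter: δ = d·√(n/2) = 0.75 × √(44/2) = 3.5178
Critical value for a two-sided test at α = 0.05: z_{α/2} = 1.960.
Power = Φ(δ − 1.960) + Φ(−δ − 1.960) = Φ(1.558) + Φ(-5.478) = 0.9404 + 0.0000 = 0.9404.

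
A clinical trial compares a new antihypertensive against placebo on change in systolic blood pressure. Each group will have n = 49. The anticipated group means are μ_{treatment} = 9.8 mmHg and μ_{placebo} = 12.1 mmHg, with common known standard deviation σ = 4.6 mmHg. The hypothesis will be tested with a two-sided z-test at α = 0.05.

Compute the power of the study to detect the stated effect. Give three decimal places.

Standardized effect: d = |μ_{treatment} − μ_{placebo}| / σ = |9.8 − 12.1| / 4.6 = 0.5000
Noncentrality parameter: λ = d·√(n/2) = 0.5000 × √(49/2) = 2.4749
Critical value for a two-sided test at α = 0.05: z_{α/2} = 1.960.
Power = Φ(λ − 1.960) + Φ(−λ − 1.960) = Φ(0.515) + Φ(-4.435) = 0.6967 + 0.0000 = 0.6967.

Power ≈ 0.697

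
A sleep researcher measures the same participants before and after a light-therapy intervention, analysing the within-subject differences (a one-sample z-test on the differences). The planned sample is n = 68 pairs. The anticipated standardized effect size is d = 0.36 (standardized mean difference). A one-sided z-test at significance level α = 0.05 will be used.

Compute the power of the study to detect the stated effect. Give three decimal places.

Power ≈ 0.907

Noncentrality parameter: δ = d·√n = 0.36 × √68 = 2.9686
One-sided α = 0.05 → critical value z_{0.05} = 1.645.
Power = P(Z > 1.645 − δ) = Φ(1.324) = 0.9072.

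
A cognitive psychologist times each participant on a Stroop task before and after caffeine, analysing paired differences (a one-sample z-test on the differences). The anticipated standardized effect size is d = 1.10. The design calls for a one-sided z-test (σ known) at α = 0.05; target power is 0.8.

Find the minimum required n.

Set Φ(δ − 1.645) = 0.8; then δ − 1.645 = Φ⁻¹(0.8) = 0.842, giving δ = 2.486.
δ = d·√n ⇒ n = (δ/d)² = (2.486 / 1.10)² = 5.11.
Rounding up, n = 6.

n = 6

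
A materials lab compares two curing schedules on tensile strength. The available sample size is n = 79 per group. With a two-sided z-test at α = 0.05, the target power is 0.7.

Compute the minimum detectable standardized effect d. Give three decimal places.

Need Φ(δ − 1.960) = 0.7, so δ = 1.960 + 0.524 = 2.484.
(The second rejection-region term Φ(−δ − z_{α/2}) is negligible and dropped.)
δ = d·√(n/2) ⇒ d = δ/√(n/2) = 2.484/√(79/2) = 0.3953.

d ≈ 0.395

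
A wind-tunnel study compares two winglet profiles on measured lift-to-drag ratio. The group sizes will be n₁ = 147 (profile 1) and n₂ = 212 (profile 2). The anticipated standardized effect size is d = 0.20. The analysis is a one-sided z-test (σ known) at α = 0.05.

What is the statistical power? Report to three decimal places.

Noncentrality parameter: δ = d / √(1/n₁ + 1/n₂) = 0.20 / √(1/147 + 1/212) = 1.8634
Critical value for a one-sided test at α = 0.05: z_α = 1.645.
Power = P(Z > 1.645 − δ) = Φ(0.219) = 0.5865.

Power ≈ 0.587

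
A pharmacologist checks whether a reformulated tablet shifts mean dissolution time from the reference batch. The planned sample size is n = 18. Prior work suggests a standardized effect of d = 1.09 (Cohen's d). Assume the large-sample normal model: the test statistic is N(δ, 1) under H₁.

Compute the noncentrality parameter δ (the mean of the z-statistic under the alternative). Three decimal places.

δ ≈ 4.624

δ = d·√n = 1.09 × √18 = 4.6245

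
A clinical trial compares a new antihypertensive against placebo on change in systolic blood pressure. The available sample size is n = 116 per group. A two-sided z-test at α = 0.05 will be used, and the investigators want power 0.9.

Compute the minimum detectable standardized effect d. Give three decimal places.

Need Φ(δ − 1.960) = 0.9, so δ = 1.960 + 1.282 = 3.242.
(Lower-tail contribution to power is negligible for δ > 0.)
δ = d·√(n/2) ⇒ d = δ/√(n/2) = 3.242/√(116/2) = 0.4256.

d ≈ 0.426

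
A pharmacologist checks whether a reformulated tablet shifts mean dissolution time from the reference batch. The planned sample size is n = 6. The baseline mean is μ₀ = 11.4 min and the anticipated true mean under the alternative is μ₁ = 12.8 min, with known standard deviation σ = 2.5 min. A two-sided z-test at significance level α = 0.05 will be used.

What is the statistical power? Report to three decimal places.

Power ≈ 0.279

Standardized effect: d = |μ₁ − μ₀| / σ = |12.8 − 11.4| / 2.5 = 0.5600
Noncentrality parameter: δ = d·√n = 0.5600 × √6 = 1.3717
Two-sided α = 0.05 → critical value z_{0.025} = 1.960.
Power = Φ(δ − 1.960) + Φ(−δ − 1.960) = Φ(-0.588) + Φ(-3.332) = 0.2782 + 0.0004 = 0.2786.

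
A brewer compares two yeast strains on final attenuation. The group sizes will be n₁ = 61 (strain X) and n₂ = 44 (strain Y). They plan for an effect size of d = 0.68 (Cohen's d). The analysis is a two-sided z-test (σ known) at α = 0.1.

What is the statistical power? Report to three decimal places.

Power ≈ 0.964

Noncentrality parameter: δ = d / √(1/n₁ + 1/n₂) = 0.68 / √(1/61 + 1/44) = 3.4380
Critical value for a two-sided test at α = 0.1: z_{α/2} = 1.645.
Power = Φ(δ − 1.645) + Φ(−δ − 1.645) = Φ(1.793) + Φ(-5.083) = 0.9635 + 0.0000 = 0.9635.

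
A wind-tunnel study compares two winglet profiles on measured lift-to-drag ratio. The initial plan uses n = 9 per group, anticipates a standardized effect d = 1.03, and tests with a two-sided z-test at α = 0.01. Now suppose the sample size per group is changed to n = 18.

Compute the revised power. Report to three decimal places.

Power ≈ 0.696

With n = 18 per group: δ = d·√(n/2) = 1.03 × √(18/2) = 3.0900. Critical value z_{0.005} = 2.576.
Revised power = Φ(δ − 2.576) + Φ(−δ − 2.576) = Φ(0.514) + Φ(-5.666) = 0.6964 + 0.0000 = 0.6964.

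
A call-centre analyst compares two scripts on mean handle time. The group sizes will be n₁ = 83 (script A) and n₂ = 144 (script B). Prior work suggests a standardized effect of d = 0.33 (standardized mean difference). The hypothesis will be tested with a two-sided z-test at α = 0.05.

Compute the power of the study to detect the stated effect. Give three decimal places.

Noncentrality parameter: δ = d / √(1/n₁ + 1/n₂) = 0.33 / √(1/83 + 1/144) = 2.3945
Critical value for a two-sided test at α = 0.05: z_{α/2} = 1.960.
Power = Φ(δ − 1.960) + Φ(−δ − 1.960) = Φ(0.435) + Φ(-4.354) = 0.6681 + 0.0000 = 0.6681.

Power ≈ 0.668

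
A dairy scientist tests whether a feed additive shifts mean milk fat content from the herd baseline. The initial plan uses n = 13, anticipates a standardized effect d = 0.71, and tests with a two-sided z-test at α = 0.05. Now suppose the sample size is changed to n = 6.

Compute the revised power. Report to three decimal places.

Power ≈ 0.413

With n = 6: δ = d·√n = 0.71 × √6 = 1.7391. Critical value z_{0.025} = 1.960.
Revised power = Φ(δ − 1.960) + Φ(−δ − 1.960) = Φ(-0.221) + Φ(-3.699) = 0.4126 + 0.0001 = 0.4127.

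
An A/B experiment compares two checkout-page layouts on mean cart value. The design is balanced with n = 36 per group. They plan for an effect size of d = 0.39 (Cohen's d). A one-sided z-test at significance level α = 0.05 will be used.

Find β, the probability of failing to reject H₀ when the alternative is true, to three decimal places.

β ≈ 0.496

Noncentrality parameter: δ = d·√(n/2) = 0.39 × √(36/2) = 1.6546
One-sided α = 0.05 → critical value z_{0.05} = 1.645.
Power = Φ(δ − 1.645) = Φ(0.010) = 0.5039.
Type II error: β = 1 − power = 1 − 0.5039 = 0.4961.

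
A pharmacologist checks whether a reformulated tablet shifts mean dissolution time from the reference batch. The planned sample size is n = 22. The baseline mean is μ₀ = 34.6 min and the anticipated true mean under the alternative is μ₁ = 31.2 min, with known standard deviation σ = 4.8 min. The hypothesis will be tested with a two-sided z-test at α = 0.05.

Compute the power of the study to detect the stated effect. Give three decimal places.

Standardized effect: d = |μ₁ − μ₀| / σ = |31.2 − 34.6| / 4.8 = 0.7083
Noncentrality parameter: δ = d·√n = 0.7083 × √22 = 3.3224
Two-sided α = 0.05 → critical value z_{0.025} = 1.960.
Power = Φ(δ − 1.960) + Φ(−δ − 1.960) = Φ(1.362) + Φ(-5.282) = 0.9135 + 0.0000 = 0.9135.

Power ≈ 0.913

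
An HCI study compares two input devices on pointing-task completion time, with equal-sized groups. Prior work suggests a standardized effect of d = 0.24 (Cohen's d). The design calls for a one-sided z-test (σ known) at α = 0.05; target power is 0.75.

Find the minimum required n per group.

Set Φ(δ − 1.645) = 0.75; then δ − 1.645 = Φ⁻¹(0.75) = 0.674, giving δ = 2.319.
δ = d·√(n/2) ⇒ n = 2(δ/d)² = 2 × (2.319 / 0.24)² = 186.78.
Rounding up, n = 187 per group.

n = 187 per group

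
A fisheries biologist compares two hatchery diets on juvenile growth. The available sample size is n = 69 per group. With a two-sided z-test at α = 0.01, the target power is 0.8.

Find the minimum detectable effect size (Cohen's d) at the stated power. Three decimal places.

Required noncentrality: δ = z_{0.005} + z_{0.20} = 2.576 + 0.842 = 3.417.
(The second rejection-region term Φ(−δ − z_{α/2}) is negligible and dropped.)
δ = d·√(n/2) ⇒ d = δ/√(n/2) = 3.417/√(69/2) = 0.5818.

d ≈ 0.582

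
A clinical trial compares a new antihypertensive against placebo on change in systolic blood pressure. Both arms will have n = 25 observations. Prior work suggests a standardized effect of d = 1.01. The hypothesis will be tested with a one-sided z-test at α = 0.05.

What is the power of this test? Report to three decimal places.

Power ≈ 0.973

Noncentrality parameter: δ = d·√(n/2) = 1.01 × √(25/2) = 3.5709
One-sided α = 0.05 → critical value z_{0.05} = 1.645.
Power = Φ(δ − 1.645) = Φ(1.926) = 0.9730.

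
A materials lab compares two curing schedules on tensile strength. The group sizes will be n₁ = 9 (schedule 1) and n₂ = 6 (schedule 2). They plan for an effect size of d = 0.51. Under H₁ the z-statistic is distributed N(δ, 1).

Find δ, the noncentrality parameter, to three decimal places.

δ = d / √(1/n₁ + 1/n₂) = 0.51 / √(1/9 + 1/6) = 0.9677

δ ≈ 0.968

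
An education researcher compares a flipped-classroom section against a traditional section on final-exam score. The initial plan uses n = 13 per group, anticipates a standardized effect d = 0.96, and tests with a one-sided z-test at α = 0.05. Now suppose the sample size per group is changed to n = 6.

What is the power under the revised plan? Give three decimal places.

With n = 6 per group: δ = d·√(n/2) = 0.96 × √(6/2) = 1.6628. Critical value z_{0.05} = 1.645.
Revised power = Φ(δ − 1.645) = Φ(0.018) = 0.5071.

Power ≈ 0.507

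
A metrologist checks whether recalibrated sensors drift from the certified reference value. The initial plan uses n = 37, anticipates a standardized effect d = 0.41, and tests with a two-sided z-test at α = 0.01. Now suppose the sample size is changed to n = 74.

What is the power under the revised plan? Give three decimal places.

Power ≈ 0.829

With n = 74: δ = d·√n = 0.41 × √74 = 3.5270. Critical value z_{0.005} = 2.576.
Revised power = Φ(δ − 2.576) + Φ(−δ − 2.576) = Φ(0.951) + Φ(-6.103) = 0.8292 + 0.0000 = 0.8292.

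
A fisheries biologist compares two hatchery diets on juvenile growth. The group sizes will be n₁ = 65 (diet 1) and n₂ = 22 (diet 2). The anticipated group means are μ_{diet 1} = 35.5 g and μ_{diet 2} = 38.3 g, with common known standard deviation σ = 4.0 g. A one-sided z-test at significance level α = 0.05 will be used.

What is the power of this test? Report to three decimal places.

Standardized effect: d = |μ_{diet 1} − μ_{diet 2}| / σ = |35.5 − 38.3| / 4.0 = 0.7000
Noncentrality parameter: δ = d / √(1/n₁ + 1/n₂) = 0.7000 / √(1/65 + 1/22) = 2.8380
One-sided α = 0.05 → critical value z_{0.05} = 1.645.
Power = P(Z > 1.645 − δ) = Φ(1.193) = 0.8836.

Power ≈ 0.884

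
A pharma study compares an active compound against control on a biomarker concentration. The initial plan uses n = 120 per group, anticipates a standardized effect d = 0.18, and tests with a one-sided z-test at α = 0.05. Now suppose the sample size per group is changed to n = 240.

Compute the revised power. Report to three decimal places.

Power ≈ 0.628

With n = 240 per group: δ = d·√(n/2) = 0.18 × √(240/2) = 1.9718. Critical value z_{0.05} = 1.645.
Revised power = Φ(δ − 1.645) = Φ(0.327) = 0.6281.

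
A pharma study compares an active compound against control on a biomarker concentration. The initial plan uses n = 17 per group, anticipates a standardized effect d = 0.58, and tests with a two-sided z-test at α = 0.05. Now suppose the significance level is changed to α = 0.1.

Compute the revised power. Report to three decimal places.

Power ≈ 0.519

δ = d·√(n/2) = 0.58 × √(17/2) = 1.6910 (unchanged). New critical value: z_{0.05} = 1.645.
Revised power = Φ(δ − 1.645) + Φ(−δ − 1.645) = Φ(0.046) + Φ(-3.336) = 0.5184 + 0.0004 = 0.5188.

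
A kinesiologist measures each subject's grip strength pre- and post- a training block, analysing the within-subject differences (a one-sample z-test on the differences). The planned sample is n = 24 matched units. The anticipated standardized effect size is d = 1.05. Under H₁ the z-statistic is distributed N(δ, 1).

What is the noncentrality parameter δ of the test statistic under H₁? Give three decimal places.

δ = d·√n = 1.05 × √24 = 5.1439

δ ≈ 5.144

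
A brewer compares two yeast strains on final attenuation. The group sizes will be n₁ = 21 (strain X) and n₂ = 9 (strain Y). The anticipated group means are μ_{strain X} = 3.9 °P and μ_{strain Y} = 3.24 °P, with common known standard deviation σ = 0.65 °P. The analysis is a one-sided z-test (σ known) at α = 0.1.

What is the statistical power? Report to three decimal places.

Standardized effect: d = |μ_{strain X} − μ_{strain Y}| / σ = |3.9 − 3.24| / 0.65 = 1.0154
Noncentrality parameter: δ = d / √(1/n₁ + 1/n₂) = 1.0154 / √(1/21 + 1/9) = 2.5486
One-sided α = 0.1 → critical value z_{0.1} = 1.282.
Power = Φ(δ − 1.282) = Φ(1.267) = 0.8974.

Power ≈ 0.897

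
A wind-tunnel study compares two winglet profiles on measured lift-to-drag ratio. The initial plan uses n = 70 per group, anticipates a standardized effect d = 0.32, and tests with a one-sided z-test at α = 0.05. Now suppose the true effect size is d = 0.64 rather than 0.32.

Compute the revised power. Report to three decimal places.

Power ≈ 0.984

With d = 0.64: δ = d·√(n/2) = 0.64 × √(70/2) = 3.7863. Critical value z_{0.05} = 1.645.
Revised power = Φ(δ − 1.645) = Φ(2.141) = 0.9839.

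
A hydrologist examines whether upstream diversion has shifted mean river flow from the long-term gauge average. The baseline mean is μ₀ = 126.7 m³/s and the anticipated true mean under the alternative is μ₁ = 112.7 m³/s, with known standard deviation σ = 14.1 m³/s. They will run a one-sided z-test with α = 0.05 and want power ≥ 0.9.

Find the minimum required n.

n = 9

Standardized effect: d = |μ₁ − μ₀| / σ = |112.7 − 126.7| / 14.1 = 0.9929
For power 0.9 need Φ(δ − z_{0.05}) = 0.9, so δ = z_{0.05} + z_{0.10} = 1.645 + 1.282 = 2.926.
δ = d·√n ⇒ n = (δ/d)² = (2.926 / 0.9929)² = 8.69.
Round up to the next whole unit.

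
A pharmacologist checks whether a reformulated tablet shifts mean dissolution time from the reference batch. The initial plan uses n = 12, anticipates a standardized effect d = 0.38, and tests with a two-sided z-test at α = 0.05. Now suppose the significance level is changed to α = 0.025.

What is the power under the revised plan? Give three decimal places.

Power ≈ 0.178

δ = d·√n = 0.38 × √12 = 1.3164 (unchanged). New critical value: z_{0.0125} = 2.241.
Revised power = Φ(δ − 2.241) + Φ(−δ − 2.241) = Φ(-0.925) + Φ(-3.558) = 0.1775 + 0.0002 = 0.1777.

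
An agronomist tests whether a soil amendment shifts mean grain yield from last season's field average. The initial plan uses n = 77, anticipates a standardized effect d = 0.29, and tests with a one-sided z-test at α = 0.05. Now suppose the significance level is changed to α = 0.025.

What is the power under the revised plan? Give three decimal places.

δ = d·√n = 0.29 × √77 = 2.5447 (unchanged). New critical value: z_{0.025} = 1.960.
Revised power = Φ(δ − 1.960) = Φ(0.585) = 0.7207.

Power ≈ 0.721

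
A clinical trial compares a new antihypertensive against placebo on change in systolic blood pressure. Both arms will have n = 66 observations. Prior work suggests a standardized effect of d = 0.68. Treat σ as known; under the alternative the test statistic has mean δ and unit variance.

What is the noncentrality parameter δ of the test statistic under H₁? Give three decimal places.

δ ≈ 3.906

δ = d·√(n/2) = 0.68 × √(66/2) = 3.9063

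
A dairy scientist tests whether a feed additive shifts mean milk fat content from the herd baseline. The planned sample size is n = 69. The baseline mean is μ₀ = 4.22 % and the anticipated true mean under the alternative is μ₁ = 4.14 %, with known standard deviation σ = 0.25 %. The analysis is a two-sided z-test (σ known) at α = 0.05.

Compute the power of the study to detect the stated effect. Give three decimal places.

Power ≈ 0.757

Standardized effect: d = |μ₁ − μ₀| / σ = |4.14 − 4.22| / 0.25 = 0.3200
Noncentrality parameter: λ = d·√n = 0.3200 × √69 = 2.6581
Critical value for a two-sided test at α = 0.05: z_{α/2} = 1.960.
Power = Φ(λ − 1.960) + Φ(−λ − 1.960) = Φ(0.698) + Φ(-4.618) = 0.7575 + 0.0000 = 0.7575.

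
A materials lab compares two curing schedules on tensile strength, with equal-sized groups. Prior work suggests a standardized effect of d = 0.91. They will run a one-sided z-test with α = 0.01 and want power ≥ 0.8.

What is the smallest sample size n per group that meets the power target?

n = 25 per group

For power 0.8 need Φ(δ − z_{0.01}) = 0.8, so δ = z_{0.01} + z_{0.20} = 2.326 + 0.842 = 3.168.
δ = d·√(n/2) ⇒ n = 2(δ/d)² = 2 × (3.168 / 0.91)² = 24.24.
Round up to the next whole unit.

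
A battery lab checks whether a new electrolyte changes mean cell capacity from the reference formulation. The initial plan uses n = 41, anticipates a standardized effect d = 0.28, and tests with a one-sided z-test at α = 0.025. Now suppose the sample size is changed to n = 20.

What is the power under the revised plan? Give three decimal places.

With n = 20: δ = d·√n = 0.28 × √20 = 1.2522. Critical value z_{0.025} = 1.960.
Revised power = Φ(δ − 1.960) = Φ(-0.708) = 0.2395.

Power ≈ 0.240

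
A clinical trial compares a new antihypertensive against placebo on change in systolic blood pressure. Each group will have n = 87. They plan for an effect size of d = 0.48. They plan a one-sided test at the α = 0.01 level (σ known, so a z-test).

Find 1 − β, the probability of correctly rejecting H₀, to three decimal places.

Noncentrality parameter: δ = d·√(n/2) = 0.48 × √(87/2) = 3.1658
One-sided α = 0.01 → critical value z_{0.01} = 2.326.
Power = Φ(δ − 2.326) = Φ(0.839) = 0.7994.

Power ≈ 0.799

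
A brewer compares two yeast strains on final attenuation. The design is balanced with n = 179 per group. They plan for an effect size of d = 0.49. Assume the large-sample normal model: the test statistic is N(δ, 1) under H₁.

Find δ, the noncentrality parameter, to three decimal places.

δ = d·√(n/2) = 0.49 × √(179/2) = 4.6356

δ ≈ 4.636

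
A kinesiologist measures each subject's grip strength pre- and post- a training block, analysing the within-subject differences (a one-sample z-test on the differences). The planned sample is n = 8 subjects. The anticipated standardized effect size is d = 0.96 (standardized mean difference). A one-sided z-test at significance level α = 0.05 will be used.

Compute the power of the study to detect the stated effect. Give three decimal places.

Power ≈ 0.858

Noncentrality parameter: λ = d·√n = 0.96 × √8 = 2.7153
One-sided α = 0.05 → critical value z_{0.05} = 1.645.
Power = P(Z > 1.645 − λ) = Φ(1.070) = 0.8578.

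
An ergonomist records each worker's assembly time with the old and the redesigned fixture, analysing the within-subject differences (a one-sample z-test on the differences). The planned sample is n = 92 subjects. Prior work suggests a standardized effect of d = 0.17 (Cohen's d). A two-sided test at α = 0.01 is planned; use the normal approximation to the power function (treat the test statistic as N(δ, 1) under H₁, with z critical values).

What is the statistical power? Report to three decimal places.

Power ≈ 0.172

Noncentrality parameter: δ = d·√n = 0.17 × √92 = 1.6306
Critical value for a two-sided test at α = 0.01: z_{α/2} = 2.576.
Power = Φ(δ − 2.576) + Φ(−δ − 2.576) = Φ(-0.945) + Φ(-4.206) = 0.1723 + 0.0000 = 0.1723.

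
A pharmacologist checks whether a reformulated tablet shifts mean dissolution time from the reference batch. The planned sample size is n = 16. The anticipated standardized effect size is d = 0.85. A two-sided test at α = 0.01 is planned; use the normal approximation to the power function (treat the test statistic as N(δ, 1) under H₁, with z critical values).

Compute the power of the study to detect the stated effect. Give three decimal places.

Noncentrality parameter: δ = d·√n = 0.85 × √16 = 3.4000
Critical value for a two-sided test at α = 0.01: z_{α/2} = 2.576.
Power = Φ(δ − 2.576) + Φ(−δ − 2.576) = Φ(0.824) + Φ(-5.976) = 0.7951 + 0.0000 = 0.7951.

Power ≈ 0.795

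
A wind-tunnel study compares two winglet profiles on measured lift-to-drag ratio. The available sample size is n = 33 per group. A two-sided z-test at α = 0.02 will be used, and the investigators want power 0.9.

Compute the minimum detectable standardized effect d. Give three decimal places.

d ≈ 0.888

Need Φ(δ − 2.326) = 0.9, so δ = 2.326 + 1.282 = 3.608.
(Lower-tail contribution to power is negligible for δ > 0.)
δ = d·√(n/2) ⇒ d = δ/√(n/2) = 3.608/√(33/2) = 0.8882.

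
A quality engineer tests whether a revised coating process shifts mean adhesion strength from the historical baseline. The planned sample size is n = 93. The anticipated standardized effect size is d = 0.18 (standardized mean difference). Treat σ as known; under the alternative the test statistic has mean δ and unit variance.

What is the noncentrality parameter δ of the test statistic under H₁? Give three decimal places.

δ ≈ 1.736

The noncentrality parameter scales effect size by the design's sample-size factor: δ = d·√n = 0.18 × √93 = 1.7359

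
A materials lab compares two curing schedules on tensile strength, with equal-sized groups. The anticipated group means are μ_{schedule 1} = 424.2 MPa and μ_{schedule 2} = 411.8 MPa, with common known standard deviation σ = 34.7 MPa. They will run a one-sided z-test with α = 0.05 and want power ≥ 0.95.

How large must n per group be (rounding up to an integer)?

Standardized effect: d = |μ_{schedule 1} − μ_{schedule 2}| / σ = |424.2 − 411.8| / 34.7 = 0.3573
Set Φ(δ − 1.645) = 0.95; then δ − 1.645 = Φ⁻¹(0.95) = 1.645, giving δ = 3.290.
δ = d·√(n/2) ⇒ n = 2(δ/d)² = 2 × (3.290 / 0.3573)² = 169.50.
Round up to the next whole unit.

n = 170 per group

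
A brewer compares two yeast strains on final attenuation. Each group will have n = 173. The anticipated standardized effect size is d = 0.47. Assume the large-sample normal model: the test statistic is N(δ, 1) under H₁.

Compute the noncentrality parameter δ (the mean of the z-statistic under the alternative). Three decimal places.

δ ≈ 4.371

δ = d·√(n/2) = 0.47 × √(173/2) = 4.3713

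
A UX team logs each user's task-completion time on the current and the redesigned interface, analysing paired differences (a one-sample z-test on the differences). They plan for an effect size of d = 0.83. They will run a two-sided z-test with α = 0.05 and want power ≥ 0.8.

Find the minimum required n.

Set Φ(δ − 1.960) = 0.8; then δ − 1.960 = Φ⁻¹(0.8) = 0.842, giving δ = 2.802.
(For δ > 0 the lower-tail rejection region contributes negligibly to power, so the one-term inversion is standard.)
δ = d·√n ⇒ n = (δ/d)² = (2.802 / 0.83)² = 11.39.
Rounding up, n = 12.

n = 12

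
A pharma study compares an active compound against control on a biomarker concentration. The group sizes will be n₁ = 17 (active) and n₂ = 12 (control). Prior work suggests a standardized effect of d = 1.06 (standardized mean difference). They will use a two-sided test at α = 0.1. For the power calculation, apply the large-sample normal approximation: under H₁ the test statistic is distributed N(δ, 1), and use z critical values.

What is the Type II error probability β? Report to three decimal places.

β ≈ 0.122

Noncentrality parameter: δ = d / √(1/n₁ + 1/n₂) = 1.06 / √(1/17 + 1/12) = 2.8114
Two-sided α = 0.1 → critical value z_{0.05} = 1.645.
Power = Φ(δ − 1.645) + Φ(−δ − 1.645) = Φ(1.167) + Φ(-4.456) = 0.8783 + 0.0000 = 0.8783.
Type II error: β = 1 − power = 1 − 0.8783 = 0.1217.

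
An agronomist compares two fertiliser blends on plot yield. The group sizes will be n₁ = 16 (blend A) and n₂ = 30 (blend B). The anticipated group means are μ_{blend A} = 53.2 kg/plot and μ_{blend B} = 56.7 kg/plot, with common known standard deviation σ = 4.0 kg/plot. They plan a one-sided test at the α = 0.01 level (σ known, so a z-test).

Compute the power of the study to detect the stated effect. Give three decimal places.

Power ≈ 0.692

Standardized effect: d = |μ_{blend A} − μ_{blend B}| / σ = |53.2 − 56.7| / 4.0 = 0.8750
Noncentrality parameter: δ = d / √(1/n₁ + 1/n₂) = 0.8750 / √(1/16 + 1/30) = 2.8265
Critical value for a one-sided test at α = 0.01: z_α = 2.326.
Power = Φ(δ − 2.326) = Φ(0.500) = 0.6915.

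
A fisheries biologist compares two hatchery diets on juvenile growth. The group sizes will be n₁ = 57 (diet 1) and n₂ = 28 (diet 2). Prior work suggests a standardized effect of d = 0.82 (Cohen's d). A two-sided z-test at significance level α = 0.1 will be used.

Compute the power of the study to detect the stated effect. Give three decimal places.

Power ≈ 0.972

Noncentrality parameter: λ = d / √(1/n₁ + 1/n₂) = 0.82 / √(1/57 + 1/28) = 3.5532
Two-sided α = 0.1 → critical value z_{0.05} = 1.645.
Power = Φ(λ − 1.645) + Φ(−λ − 1.645) = Φ(1.908) + Φ(-5.198) = 0.9718 + 0.0000 = 0.9718.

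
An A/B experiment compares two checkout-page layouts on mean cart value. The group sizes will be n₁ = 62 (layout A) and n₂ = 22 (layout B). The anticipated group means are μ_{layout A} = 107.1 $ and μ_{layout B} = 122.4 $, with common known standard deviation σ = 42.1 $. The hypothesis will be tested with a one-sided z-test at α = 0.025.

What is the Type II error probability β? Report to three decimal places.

β ≈ 0.690

Standardized effect: d = |μ_{layout A} − μ_{layout B}| / σ = |107.1 − 122.4| / 42.1 = 0.3634
Noncentrality parameter: δ = d / √(1/n₁ + 1/n₂) = 0.3634 / √(1/62 + 1/22) = 1.4645
One-sided α = 0.025 → critical value z_{0.025} = 1.960.
Power = Φ(δ − 1.960) = Φ(-0.496) = 0.3101.
Type II error: β = 1 − power = 1 − 0.3101 = 0.6899.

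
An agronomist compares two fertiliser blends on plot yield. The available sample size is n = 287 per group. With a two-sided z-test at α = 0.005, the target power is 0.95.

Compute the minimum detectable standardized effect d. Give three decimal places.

d ≈ 0.372

Need Φ(δ − 2.807) = 0.95, so δ = 2.807 + 1.645 = 4.452.
(The second rejection-region term Φ(−δ − z_{α/2}) is negligible and dropped.)
δ = d·√(n/2) ⇒ d = δ/√(n/2) = 4.452/√(287/2) = 0.3716.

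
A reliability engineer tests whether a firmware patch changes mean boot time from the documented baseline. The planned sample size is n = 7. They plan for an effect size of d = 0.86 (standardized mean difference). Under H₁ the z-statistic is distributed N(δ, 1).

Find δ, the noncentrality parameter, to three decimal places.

δ = d·√n = 0.86 × √7 = 2.2753

δ ≈ 2.275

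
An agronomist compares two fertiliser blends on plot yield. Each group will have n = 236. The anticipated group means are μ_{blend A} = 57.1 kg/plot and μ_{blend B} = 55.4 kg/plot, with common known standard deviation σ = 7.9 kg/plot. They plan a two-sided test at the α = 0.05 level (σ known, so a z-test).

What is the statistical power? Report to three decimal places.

Power ≈ 0.647

Standardized effect: d = |μ_{blend A} − μ_{blend B}| / σ = |57.1 − 55.4| / 7.9 = 0.2152
Noncentrality parameter: δ = d·√(n/2) = 0.2152 × √(236/2) = 2.3376
Critical value for a two-sided test at α = 0.05: z_{α/2} = 1.960.
Power = Φ(δ − 1.960) + Φ(−δ − 1.960) = Φ(0.378) + Φ(-4.298) = 0.6471 + 0.0000 = 0.6471.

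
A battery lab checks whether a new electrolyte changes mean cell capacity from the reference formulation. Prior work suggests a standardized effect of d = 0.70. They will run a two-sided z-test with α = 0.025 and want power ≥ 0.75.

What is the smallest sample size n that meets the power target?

Set Φ(δ − 2.241) = 0.75; then δ − 2.241 = Φ⁻¹(0.75) = 0.674, giving δ = 2.916.
(For δ > 0 the lower-tail rejection region contributes negligibly to power, so the one-term inversion is standard.)
δ = d·√n ⇒ n = (δ/d)² = (2.916 / 0.70)² = 17.35.
Rounding up, n = 18.

n = 18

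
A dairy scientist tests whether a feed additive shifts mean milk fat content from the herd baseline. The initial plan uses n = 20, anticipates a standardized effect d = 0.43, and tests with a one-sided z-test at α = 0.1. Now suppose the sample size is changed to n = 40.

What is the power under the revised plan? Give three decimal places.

With n = 40: δ = d·√n = 0.43 × √40 = 2.7196. Critical value z_{0.1} = 1.282.
Revised power = P(Z > 1.282 − δ) = Φ(1.438) = 0.9248.

Power ≈ 0.925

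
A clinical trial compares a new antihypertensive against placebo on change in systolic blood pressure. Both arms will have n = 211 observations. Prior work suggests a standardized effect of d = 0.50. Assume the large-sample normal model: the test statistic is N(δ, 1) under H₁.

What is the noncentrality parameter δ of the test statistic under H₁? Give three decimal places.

δ ≈ 5.136

δ = d·√(n/2) = 0.50 × √(211/2) = 5.1357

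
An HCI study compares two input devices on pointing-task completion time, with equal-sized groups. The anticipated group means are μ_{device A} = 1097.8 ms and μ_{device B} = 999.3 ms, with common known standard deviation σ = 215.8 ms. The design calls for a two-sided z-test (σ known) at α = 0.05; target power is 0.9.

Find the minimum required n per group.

Standardized effect: d = |μ_{device A} − μ_{device B}| / σ = |1097.8 − 999.3| / 215.8 = 0.4564
Set Φ(δ − 1.960) = 0.9; then δ − 1.960 = Φ⁻¹(0.9) = 1.282, giving δ = 3.242.
(The Φ(−δ − z_{α/2}) term is vanishingly small for δ > 0 and is dropped in the standard sample-size formula.)
δ = d·√(n/2) ⇒ n = 2(δ/d)² = 2 × (3.242 / 0.4564)² = 100.87.
Rounding up, n = 101 per group.

n = 101 per group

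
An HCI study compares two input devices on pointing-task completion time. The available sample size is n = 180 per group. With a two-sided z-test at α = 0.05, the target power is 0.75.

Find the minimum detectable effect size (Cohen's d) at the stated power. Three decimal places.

d ≈ 0.278

Need Φ(δ − 1.960) = 0.75, so δ = 1.960 + 0.674 = 2.634.
(Lower-tail contribution to power is negligible for δ > 0.)
δ = d·√(n/2) ⇒ d = δ/√(n/2) = 2.634/√(180/2) = 0.2777.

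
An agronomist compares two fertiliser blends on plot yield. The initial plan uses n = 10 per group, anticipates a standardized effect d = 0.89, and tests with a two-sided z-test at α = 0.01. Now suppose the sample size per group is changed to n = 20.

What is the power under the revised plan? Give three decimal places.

Power ≈ 0.594

With n = 20 per group: δ = d·√(n/2) = 0.89 × √(20/2) = 2.8144. Critical value z_{0.005} = 2.576.
Revised power = Φ(δ − 2.576) + Φ(−δ − 2.576) = Φ(0.239) + Φ(-5.390) = 0.5943 + 0.0000 = 0.5943.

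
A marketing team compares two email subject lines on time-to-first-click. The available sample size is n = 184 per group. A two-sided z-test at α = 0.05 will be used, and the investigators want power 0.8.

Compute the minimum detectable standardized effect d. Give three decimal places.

d ≈ 0.292

Required noncentrality: δ = z_{0.025} + z_{0.20} = 1.960 + 0.842 = 2.802.
(Lower-tail contribution to power is negligible for δ > 0.)
δ = d·√(n/2) ⇒ d = δ/√(n/2) = 2.802/√(184/2) = 0.2921.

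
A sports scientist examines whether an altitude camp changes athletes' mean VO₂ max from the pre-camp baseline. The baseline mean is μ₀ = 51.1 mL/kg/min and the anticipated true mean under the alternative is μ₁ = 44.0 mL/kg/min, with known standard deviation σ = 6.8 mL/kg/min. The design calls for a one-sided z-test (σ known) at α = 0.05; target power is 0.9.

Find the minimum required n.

Standardized effect: d = |μ₁ − μ₀| / σ = |44.0 − 51.1| / 6.8 = 1.0441
For power 0.9 need Φ(δ − z_{0.05}) = 0.9, so δ = z_{0.05} + z_{0.10} = 1.645 + 1.282 = 2.926.
δ = d·√n ⇒ n = (δ/d)² = (2.926 / 1.0441)² = 7.86.
Rounding up, n = 8.

n = 8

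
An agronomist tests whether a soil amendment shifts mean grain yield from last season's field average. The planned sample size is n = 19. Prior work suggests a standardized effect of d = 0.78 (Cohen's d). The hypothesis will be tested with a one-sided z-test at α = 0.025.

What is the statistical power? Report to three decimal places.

Power ≈ 0.925

Noncentrality parameter: δ = d·√n = 0.78 × √19 = 3.3999
Critical value for a one-sided test at α = 0.025: z_α = 1.960.
Power = Φ(δ − 1.960) = Φ(1.440) = 0.9251.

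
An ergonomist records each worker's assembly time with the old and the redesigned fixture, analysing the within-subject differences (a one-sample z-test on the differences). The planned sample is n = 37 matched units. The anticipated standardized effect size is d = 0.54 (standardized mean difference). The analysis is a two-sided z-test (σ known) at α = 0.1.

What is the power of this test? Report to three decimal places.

Power ≈ 0.949

Noncentrality parameter: δ = d·√n = 0.54 × √37 = 3.2847
Two-sided α = 0.1 → critical value z_{0.05} = 1.645.
Power = Φ(δ − 1.645) + Φ(−δ − 1.645) = Φ(1.640) + Φ(-4.930) = 0.9495 + 0.0000 = 0.9495.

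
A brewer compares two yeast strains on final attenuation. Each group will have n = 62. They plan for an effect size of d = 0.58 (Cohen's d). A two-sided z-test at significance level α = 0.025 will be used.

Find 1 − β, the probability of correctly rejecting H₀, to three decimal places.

Noncentrality parameter: δ = d·√(n/2) = 0.58 × √(62/2) = 3.2293
Critical value for a two-sided test at α = 0.025: z_{α/2} = 2.241.
Power = Φ(δ − 2.241) + Φ(−δ − 2.241) = Φ(0.988) + Φ(-5.471) = 0.8384 + 0.0000 = 0.8384.

Power ≈ 0.838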